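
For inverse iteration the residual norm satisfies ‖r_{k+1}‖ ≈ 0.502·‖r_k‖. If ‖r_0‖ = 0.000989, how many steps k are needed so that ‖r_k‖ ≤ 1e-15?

After k steps, ‖r_k‖ ≈ 0.000989·0.502^k.
Need 0.502^k ≤ 1e-15/0.000989 = 1.01112e-12.
k ≥ ln(1.01112e-12)/ln(0.502) = -27.6200/-0.68916 = 40.078.
Smallest integer k = 41.

41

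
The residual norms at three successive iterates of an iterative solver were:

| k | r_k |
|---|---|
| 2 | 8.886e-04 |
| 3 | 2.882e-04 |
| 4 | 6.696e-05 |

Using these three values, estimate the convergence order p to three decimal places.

p ≈ ln(r_4/r_3) / ln(r_3/r_2)
  = ln(6.696e-05/2.882e-04) / ln(2.882e-04/8.886e-04)
  = ln(0.232339) / ln(0.32433)
  = -1.459558 / -1.125994 ≈ 1.296240

1.296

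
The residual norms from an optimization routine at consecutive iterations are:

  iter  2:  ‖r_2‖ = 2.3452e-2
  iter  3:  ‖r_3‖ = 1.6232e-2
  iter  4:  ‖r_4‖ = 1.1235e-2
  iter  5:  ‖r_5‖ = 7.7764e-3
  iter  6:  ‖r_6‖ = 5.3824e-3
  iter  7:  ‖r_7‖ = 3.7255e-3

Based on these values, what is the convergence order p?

Consecutive ratios: ‖r_7‖/‖r_6‖ = 3.7255e-3/5.3824e-3 = 0.692163, ‖r_6‖/‖r_5‖ = 5.3824e-3/7.7764e-3 = 0.692145.
p ≈ ln(0.692163)/ln(0.692145) = -0.3679/-0.3680 ≈ 1.00.
So the convergence is linear (order 1).

1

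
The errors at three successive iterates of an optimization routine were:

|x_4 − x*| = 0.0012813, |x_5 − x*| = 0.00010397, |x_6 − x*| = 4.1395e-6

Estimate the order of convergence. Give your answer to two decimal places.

p ≈ ln(|x_6 − x*|/|x_5 − x*|) / ln(|x_5 − x*|/|x_4 − x*|)
  = ln(4.1395e-6/0.00010397) / ln(0.00010397/0.0012813)
  = ln(0.0398144) / ln(0.0811442)
  = -3.22353 / -2.51153 ≈ 1.28349

1.28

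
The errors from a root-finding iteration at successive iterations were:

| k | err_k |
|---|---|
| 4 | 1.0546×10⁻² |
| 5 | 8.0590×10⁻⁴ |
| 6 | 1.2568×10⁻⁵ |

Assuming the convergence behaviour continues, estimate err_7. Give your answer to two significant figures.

1.5e-8

First estimate the order: p ≈ ln(err_6/err_5) / ln(err_5/err_4) = ln(1.2568×10⁻⁵/8.0590×10⁻⁴)/ln(8.0590×10⁻⁴/1.0546×10⁻²) = ln(0.015595)/ln(0.0764176) ≈ 1.6180.
Then err_7 ≈ err_6·(err_6/err_5)^p = 1.2568×10⁻⁵·(0.015595)^1.6180 = 1.2568×10⁻⁵·0.00119193 ≈ 1.498e-08.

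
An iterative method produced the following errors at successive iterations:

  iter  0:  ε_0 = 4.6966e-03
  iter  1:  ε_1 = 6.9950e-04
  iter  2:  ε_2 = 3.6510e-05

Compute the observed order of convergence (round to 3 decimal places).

p ≈ ln(ε_2/ε_1) / ln(ε_1/ε_0)
  = ln(3.6510e-05/6.9950e-04) / ln(6.9950e-04/4.6966e-03)
  = ln(0.0521944) / ln(0.148938)
  = -2.952780 / -1.904225 ≈ 1.550647

1.551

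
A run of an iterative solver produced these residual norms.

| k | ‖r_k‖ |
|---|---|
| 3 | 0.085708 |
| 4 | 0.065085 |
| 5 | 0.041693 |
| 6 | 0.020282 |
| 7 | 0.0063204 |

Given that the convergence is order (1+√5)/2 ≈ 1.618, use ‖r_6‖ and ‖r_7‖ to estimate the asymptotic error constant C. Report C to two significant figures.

C ≈ ‖r_7‖ / ‖r_6‖^1.618
  = 0.0063204 / (0.020282)^1.618
  = 0.0063204 / 0.0018235 ≈ 3.4661

3.5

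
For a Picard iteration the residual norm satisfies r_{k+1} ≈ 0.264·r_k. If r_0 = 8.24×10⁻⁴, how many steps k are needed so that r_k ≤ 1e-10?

After k steps, r_k ≈ 8.24×10⁻⁴·0.264^k.
Need 0.264^k ≤ 1e-10/8.24×10⁻⁴ = 1.21359e-07.
k ≥ ln(1.21359e-07)/ln(0.264) = -15.9245/-1.33181 = 11.957.
Smallest integer k = 12.

12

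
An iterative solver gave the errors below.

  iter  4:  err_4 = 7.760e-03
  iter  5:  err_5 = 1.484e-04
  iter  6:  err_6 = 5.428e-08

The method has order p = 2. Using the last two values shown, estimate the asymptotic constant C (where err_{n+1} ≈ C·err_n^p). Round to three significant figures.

2.46

C ≈ err_6 / err_5^2
  = 5.428e-08 / (1.484e-04)^2
  = 5.428e-08 / 2.20226e-08 ≈ 2.4647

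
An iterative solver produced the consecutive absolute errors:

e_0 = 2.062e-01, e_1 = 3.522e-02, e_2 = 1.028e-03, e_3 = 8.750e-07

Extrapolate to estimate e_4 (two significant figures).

6.3e-13

First estimate the order: p ≈ ln(e_3/e_2) / ln(e_2/e_1) = ln(8.750e-07/1.028e-03)/ln(1.028e-03/3.522e-02) = ln(0.000851167)/ln(0.029188) ≈ 2.0003.
Then e_4 ≈ e_3·(e_3/e_2)^p = 8.750e-07·(0.000851167)^2.0003 = 8.750e-07·7.2295e-07 ≈ 6.326e-13.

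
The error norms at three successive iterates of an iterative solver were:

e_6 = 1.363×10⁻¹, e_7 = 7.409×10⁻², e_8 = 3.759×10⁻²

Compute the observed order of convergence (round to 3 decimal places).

1.113

p ≈ ln(e_8/e_7) / ln(e_7/e_6)
  = ln(3.759×10⁻²/7.409×10⁻²) / ln(7.409×10⁻²/1.363×10⁻¹)
  = ln(0.507356) / ln(0.54358)
  = -0.678542 / -0.609578 ≈ 1.113134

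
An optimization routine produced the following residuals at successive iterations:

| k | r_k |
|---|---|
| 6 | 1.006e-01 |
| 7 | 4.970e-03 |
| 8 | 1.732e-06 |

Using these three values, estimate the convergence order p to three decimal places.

p ≈ ln(r_8/r_7) / ln(r_7/r_6)
  = ln(1.732e-06/4.970e-03) / ln(4.970e-03/1.006e-01)
  = ln(0.000348491) / ln(0.0494036)
  = -7.961898 / -3.007732 ≈ 2.647143

2.647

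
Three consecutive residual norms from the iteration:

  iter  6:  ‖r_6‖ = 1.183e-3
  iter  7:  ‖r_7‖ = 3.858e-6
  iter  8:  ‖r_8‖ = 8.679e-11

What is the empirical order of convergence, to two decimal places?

p ≈ ln(‖r_8‖/‖r_7‖) / ln(‖r_7‖/‖r_6‖)
  = ln(8.679e-11/3.858e-6) / ln(3.858e-6/1.183e-3)
  = ln(2.24961e-05) / ln(0.0032612)
  = -10.70217 / -5.72566 ≈ 1.86916

1.87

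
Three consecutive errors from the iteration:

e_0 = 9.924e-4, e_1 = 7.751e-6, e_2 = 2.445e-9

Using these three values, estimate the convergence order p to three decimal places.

p ≈ ln(e_2/e_1) / ln(e_1/e_0)
  = ln(2.445e-9/7.751e-6) / ln(7.751e-6/9.924e-4)
  = ln(0.000315443) / ln(0.00781036)
  = -8.061533 / -4.852304 ≈ 1.661383

1.661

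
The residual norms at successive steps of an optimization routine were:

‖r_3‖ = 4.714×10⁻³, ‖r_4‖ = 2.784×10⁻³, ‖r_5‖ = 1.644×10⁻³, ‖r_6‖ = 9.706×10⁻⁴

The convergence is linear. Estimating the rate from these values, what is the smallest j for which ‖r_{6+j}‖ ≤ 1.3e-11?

35

Rate ρ ≈ ‖r_6‖/‖r_5‖ = 9.706×10⁻⁴/1.644×10⁻³ = 0.5904.
After j more steps, ‖r_{6+j}‖ ≈ 9.706×10⁻⁴·ρ^j; need ρ^j ≤ 1.3e-11/9.706×10⁻⁴ = 1.33938e-08.
j ≥ ln(1.33938e-08)/ln(0.5904) = -18.1285/-0.52696 = 34.402.
So 35 more iterations are needed.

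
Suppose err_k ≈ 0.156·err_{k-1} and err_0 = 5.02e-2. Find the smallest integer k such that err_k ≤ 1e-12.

After k steps, err_k ≈ 5.02e-2·0.156^k.
Need 0.156^k ≤ 1e-12/5.02e-2 = 1.99203e-11.
k ≥ ln(1.99203e-11)/ln(0.156) = -24.6393/-1.85790 = 13.262.
Smallest integer k = 14.

14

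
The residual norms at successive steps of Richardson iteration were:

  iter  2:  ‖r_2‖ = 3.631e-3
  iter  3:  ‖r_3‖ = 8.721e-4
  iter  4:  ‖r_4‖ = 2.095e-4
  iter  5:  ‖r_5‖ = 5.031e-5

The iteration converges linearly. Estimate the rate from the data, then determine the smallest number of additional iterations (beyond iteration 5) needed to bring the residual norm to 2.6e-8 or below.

Rate ρ ≈ ‖r_5‖/‖r_4‖ = 5.031e-5/2.095e-4 = 0.2401.
After j more steps, ‖r_{5+j}‖ ≈ 5.031e-5·ρ^j; need ρ^j ≤ 2.6e-8/5.031e-5 = 0.000516796.
j ≥ ln(0.000516796)/ln(0.2401) = -7.5679/-1.42670 = 5.304.
So 6 more iterations are needed.

6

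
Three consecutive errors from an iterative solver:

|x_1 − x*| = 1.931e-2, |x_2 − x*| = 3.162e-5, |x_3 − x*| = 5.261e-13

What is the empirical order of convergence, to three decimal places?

2.792

p ≈ ln(|x_3 − x*|/|x_2 − x*|) / ln(|x_2 − x*|/|x_1 − x*|)
  = ln(5.261e-13/3.162e-5) / ln(3.162e-5/1.931e-2)
  = ln(1.66382e-08) / ln(0.00163749)
  = -17.911565 / -6.414591 ≈ 2.792316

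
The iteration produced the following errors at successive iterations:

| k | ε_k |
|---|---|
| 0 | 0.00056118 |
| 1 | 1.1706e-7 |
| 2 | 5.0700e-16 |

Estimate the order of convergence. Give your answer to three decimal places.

2.272

p ≈ ln(ε_2/ε_1) / ln(ε_1/ε_0)
  = ln(5.0700e-16/1.1706e-7) / ln(1.1706e-7/0.00056118)
  = ln(4.33111e-09) / ln(0.000208596)
  = -19.257442 / -8.475111 ≈ 2.272235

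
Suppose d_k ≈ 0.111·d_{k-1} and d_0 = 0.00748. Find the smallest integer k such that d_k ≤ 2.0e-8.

After k steps, d_k ≈ 0.00748·0.111^k.
Need 0.111^k ≤ 2.0e-8/0.00748 = 2.6738e-06.
k ≥ ln(2.6738e-06)/ln(0.111) = -12.8320/-2.19823 = 5.837.
Smallest integer k = 6.

6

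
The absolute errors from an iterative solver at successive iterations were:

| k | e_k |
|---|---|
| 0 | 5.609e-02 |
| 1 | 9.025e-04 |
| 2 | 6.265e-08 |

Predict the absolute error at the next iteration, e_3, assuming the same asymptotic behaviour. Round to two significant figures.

1.4e-17

First estimate the order: p ≈ ln(e_2/e_1) / ln(e_1/e_0) = ln(6.265e-08/9.025e-04)/ln(9.025e-04/5.609e-02) = ln(6.94183e-05)/ln(0.0160902) ≈ 2.3187.
Then e_3 ≈ e_2·(e_2/e_1)^p = 6.265e-08·(6.94183e-05)^2.3187 = 6.265e-08·2.27838e-10 ≈ 1.427e-17.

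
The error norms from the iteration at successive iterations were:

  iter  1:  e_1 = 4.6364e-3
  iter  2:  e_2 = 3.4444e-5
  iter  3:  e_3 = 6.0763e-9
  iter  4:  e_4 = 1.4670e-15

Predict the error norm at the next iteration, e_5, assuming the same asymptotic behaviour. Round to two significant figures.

3.2e-27

First estimate the order: p ≈ ln(e_4/e_3) / ln(e_3/e_2) = ln(1.4670e-15/6.0763e-9)/ln(6.0763e-9/3.4444e-5) = ln(2.4143e-07)/ln(0.000176411) ≈ 1.7630.
Then e_5 ≈ e_4·(e_4/e_3)^p = 1.4670e-15·(2.4143e-07)^1.7630 = 1.4670e-15·2.15705e-12 ≈ 3.164e-27.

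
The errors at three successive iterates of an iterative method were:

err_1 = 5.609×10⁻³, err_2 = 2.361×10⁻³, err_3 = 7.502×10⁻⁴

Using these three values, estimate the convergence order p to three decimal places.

p ≈ ln(err_3/err_2) / ln(err_2/err_1)
  = ln(7.502×10⁻⁴/2.361×10⁻³) / ln(2.361×10⁻³/5.609×10⁻³)
  = ln(0.317747) / ln(0.420931)
  = -1.146500 / -0.865286 ≈ 1.324995

1.325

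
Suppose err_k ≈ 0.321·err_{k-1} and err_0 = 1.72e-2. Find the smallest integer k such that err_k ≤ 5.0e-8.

After k steps, err_k ≈ 1.72e-2·0.321^k.
Need 0.321^k ≤ 5.0e-8/1.72e-2 = 2.90698e-06.
k ≥ ln(2.90698e-06)/ln(0.321) = -12.7484/-1.13631 = 11.219.
Smallest integer k = 12.

12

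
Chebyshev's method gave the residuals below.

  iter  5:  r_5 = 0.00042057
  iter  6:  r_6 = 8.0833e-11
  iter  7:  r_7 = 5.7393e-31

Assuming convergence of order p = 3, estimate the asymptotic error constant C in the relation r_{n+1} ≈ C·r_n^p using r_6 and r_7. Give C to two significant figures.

1.1

C ≈ r_7 / r_6^3
  = 5.7393e-31 / (8.0833e-11)^3
  = 5.7393e-31 / 5.28161e-31 ≈ 1.0867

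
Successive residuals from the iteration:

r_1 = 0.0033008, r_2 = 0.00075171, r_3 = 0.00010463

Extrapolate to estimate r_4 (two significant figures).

7.6e-6

First estimate the order: p ≈ ln(r_3/r_2) / ln(r_2/r_1) = ln(0.00010463/0.00075171)/ln(0.00075171/0.0033008) = ln(0.139189)/ln(0.227736) ≈ 1.3328.
Then r_4 ≈ r_3·(r_3/r_2)^p = 0.00010463·(0.139189)^1.3328 = 0.00010463·0.0722099 ≈ 7.555e-06.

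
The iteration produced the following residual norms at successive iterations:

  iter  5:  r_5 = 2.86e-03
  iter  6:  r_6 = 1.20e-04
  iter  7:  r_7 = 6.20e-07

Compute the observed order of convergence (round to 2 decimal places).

1.66

p ≈ ln(r_7/r_6) / ln(r_6/r_5)
  = ln(6.20e-07/1.20e-04) / ln(1.20e-04/2.86e-03)
  = ln(0.00516667) / ln(0.041958)
  = -5.26553 / -3.17109 ≈ 1.66048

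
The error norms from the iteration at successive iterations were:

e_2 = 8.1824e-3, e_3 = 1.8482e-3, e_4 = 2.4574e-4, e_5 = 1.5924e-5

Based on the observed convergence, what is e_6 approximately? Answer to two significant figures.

First estimate the order: p ≈ ln(e_5/e_4) / ln(e_4/e_3) = ln(1.5924e-5/2.4574e-4)/ln(2.4574e-4/1.8482e-3) = ln(0.0648002)/ln(0.132962) ≈ 1.3562.
Then e_6 ≈ e_5·(e_5/e_4)^p = 1.5924e-5·(0.0648002)^1.3562 = 1.5924e-5·0.0244489 ≈ 3.893e-07.

3.9e-7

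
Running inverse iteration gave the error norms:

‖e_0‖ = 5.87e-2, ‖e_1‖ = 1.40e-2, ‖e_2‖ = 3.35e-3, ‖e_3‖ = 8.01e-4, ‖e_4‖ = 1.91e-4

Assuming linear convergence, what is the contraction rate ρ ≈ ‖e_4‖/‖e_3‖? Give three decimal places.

ρ ≈ ‖e_4‖/‖e_3‖ = 1.91e-4/8.01e-4 = 0.23845

0.238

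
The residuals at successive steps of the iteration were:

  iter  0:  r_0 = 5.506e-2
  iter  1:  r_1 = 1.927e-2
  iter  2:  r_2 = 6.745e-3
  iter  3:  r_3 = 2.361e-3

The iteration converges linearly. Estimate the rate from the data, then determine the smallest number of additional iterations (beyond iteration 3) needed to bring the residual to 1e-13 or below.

23

Rate ρ ≈ r_3/r_2 = 2.361e-3/6.745e-3 = 0.3500.
After j more steps, r_{3+j} ≈ 2.361e-3·ρ^j; need ρ^j ≤ 1e-13/2.361e-3 = 4.23549e-11.
j ≥ ln(4.23549e-11)/ln(0.3500) = -23.8849/-1.04982 = 22.751.
So 23 more iterations are needed.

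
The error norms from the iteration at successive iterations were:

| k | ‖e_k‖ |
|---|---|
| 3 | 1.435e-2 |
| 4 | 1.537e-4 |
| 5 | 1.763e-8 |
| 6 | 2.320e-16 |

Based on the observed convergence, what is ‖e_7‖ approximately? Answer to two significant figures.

4.0e-32

First estimate the order: p ≈ ln(‖e_6‖/‖e_5‖) / ln(‖e_5‖/‖e_4‖) = ln(2.320e-16/1.763e-8)/ln(1.763e-8/1.537e-4) = ln(1.31594e-08)/ln(0.000114704) ≈ 2.0000.
Then ‖e_7‖ ≈ ‖e_6‖·(‖e_6‖/‖e_5‖)^p = 2.320e-16·(1.31594e-08)^2.0000 = 2.320e-16·1.7317e-16 ≈ 4.018e-32.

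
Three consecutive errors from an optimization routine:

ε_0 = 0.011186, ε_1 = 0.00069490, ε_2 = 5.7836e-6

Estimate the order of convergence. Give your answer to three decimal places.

p ≈ ln(ε_2/ε_1) / ln(ε_1/ε_0)
  = ln(5.7836e-6/0.00069490) / ln(0.00069490/0.011186)
  = ln(0.00832292) / ln(0.0621223)
  = -4.788742 / -2.778650 ≈ 1.723406

1.723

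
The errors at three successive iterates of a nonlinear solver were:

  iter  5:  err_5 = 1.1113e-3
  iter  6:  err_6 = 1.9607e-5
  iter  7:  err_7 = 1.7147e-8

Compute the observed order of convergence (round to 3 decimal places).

p ≈ ln(err_7/err_6) / ln(err_6/err_5)
  = ln(1.7147e-8/1.9607e-5) / ln(1.9607e-5/1.1113e-3)
  = ln(0.000874535) / ln(0.0176433)
  = -7.041818 / -4.037399 ≈ 1.744147

1.744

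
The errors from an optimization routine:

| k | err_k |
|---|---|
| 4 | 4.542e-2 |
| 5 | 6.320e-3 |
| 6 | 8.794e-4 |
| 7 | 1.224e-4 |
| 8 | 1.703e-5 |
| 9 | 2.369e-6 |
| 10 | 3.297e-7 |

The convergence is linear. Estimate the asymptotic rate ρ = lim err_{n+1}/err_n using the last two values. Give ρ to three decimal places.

ρ ≈ err_{10}/err_9 = 3.297e-7/2.369e-6 = 0.13917

0.139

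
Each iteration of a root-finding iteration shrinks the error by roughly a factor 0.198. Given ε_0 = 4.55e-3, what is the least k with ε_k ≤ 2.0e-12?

After k steps, ε_k ≈ 4.55e-3·0.198^k.
Need 0.198^k ≤ 2.0e-12/4.55e-3 = 4.3956e-10.
k ≥ ln(4.3956e-10)/ln(0.198) = -21.5452/-1.61949 = 13.304.
Smallest integer k = 14.

14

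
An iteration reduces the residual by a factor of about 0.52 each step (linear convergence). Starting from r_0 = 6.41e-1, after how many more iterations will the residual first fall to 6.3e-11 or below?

36

After k steps, r_k ≈ 6.41e-1·0.52^k.
Need 0.52^k ≤ 6.3e-11/6.41e-1 = 9.82839e-11.
k ≥ ln(9.82839e-11)/ln(0.52) = -23.0432/-0.65393 = 35.238.
Smallest integer k = 36.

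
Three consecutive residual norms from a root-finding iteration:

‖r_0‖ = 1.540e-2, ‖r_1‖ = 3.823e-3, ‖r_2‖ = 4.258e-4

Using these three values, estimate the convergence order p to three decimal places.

1.575

p ≈ ln(‖r_2‖/‖r_1‖) / ln(‖r_1‖/‖r_0‖)
  = ln(4.258e-4/3.823e-3) / ln(3.823e-3/1.540e-2)
  = ln(0.111378) / ln(0.248247)
  = -2.194825 / -1.393331 ≈ 1.575236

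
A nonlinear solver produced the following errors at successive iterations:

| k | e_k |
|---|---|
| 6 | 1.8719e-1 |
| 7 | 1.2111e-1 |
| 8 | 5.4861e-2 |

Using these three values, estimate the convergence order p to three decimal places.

p ≈ ln(e_8/e_7) / ln(e_7/e_6)
  = ln(5.4861e-2/1.2111e-1) / ln(1.2111e-1/1.8719e-1)
  = ln(0.452985) / ln(0.64699)
  = -0.791896 / -0.435424 ≈ 1.818678

1.819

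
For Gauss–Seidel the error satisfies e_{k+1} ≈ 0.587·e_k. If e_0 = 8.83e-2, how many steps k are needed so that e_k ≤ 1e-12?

After k steps, e_k ≈ 8.83e-2·0.587^k.
Need 0.587^k ≤ 1e-12/8.83e-2 = 1.1325e-11.
k ≥ ln(1.1325e-11)/ln(0.587) = -25.2040/-0.53273 = 47.311.
Smallest integer k = 48.

48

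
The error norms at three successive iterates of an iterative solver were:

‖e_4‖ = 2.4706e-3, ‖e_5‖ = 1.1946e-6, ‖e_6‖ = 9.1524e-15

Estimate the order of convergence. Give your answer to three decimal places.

2.448

p ≈ ln(‖e_6‖/‖e_5‖) / ln(‖e_5‖/‖e_4‖)
  = ln(9.1524e-15/1.1946e-6) / ln(1.1946e-6/2.4706e-3)
  = ln(7.66148e-09) / ln(0.000483526)
  = -18.687061 / -7.634405 ≈ 2.447743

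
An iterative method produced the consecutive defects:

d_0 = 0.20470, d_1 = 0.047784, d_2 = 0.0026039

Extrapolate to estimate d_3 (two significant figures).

First estimate the order: p ≈ ln(d_2/d_1) / ln(d_1/d_0) = ln(0.0026039/0.047784)/ln(0.047784/0.20470) = ln(0.0544931)/ln(0.233434) ≈ 2.0000.
Then d_3 ≈ d_2·(d_2/d_1)^p = 0.0026039·(0.0544931)^2.0000 = 0.0026039·0.0029695 ≈ 7.732e-06.

7.7e-6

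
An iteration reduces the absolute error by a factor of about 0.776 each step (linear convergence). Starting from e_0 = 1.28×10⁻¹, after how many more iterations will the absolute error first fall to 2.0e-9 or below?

71

After k steps, e_k ≈ 1.28×10⁻¹·0.776^k.
Need 0.776^k ≤ 2.0e-9/1.28×10⁻¹ = 1.5625e-08.
k ≥ ln(1.5625e-08)/ln(0.776) = -17.9744/-0.25360 = 70.877.
Smallest integer k = 71.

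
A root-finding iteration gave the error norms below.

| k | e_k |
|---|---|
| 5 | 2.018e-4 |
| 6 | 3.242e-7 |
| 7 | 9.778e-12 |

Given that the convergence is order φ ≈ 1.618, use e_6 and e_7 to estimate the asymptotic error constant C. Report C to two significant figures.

C ≈ e_7 / e_6^1.618
  = 9.778e-12 / (3.242e-7)^1.618
  = 9.778e-12 / 3.16589e-11 ≈ 0.30885

0.31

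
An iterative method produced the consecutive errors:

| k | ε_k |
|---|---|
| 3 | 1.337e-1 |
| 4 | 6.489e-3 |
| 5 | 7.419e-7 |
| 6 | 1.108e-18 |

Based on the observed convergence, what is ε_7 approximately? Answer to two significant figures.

3.7e-54

First estimate the order: p ≈ ln(ε_6/ε_5) / ln(ε_5/ε_4) = ln(1.108e-18/7.419e-7)/ln(7.419e-7/6.489e-3) = ln(1.49346e-12)/ln(0.000114332) ≈ 3.0001.
Then ε_7 ≈ ε_6·(ε_6/ε_5)^p = 1.108e-18·(1.49346e-12)^3.0001 = 1.108e-18·3.32199e-36 ≈ 3.681e-54.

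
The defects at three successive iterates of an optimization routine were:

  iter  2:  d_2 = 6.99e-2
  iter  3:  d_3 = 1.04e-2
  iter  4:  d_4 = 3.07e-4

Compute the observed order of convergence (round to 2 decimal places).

p ≈ ln(d_4/d_3) / ln(d_3/d_2)
  = ln(3.07e-4/1.04e-2) / ln(1.04e-2/6.99e-2)
  = ln(0.0295192) / ln(0.148784)
  = -3.52271 / -1.90526 ≈ 1.84894

1.85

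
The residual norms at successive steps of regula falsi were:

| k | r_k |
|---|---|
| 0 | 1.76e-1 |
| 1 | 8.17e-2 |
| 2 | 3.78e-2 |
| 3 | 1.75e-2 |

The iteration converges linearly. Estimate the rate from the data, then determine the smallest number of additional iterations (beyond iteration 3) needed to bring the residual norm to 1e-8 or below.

Rate ρ ≈ r_3/r_2 = 1.75e-2/3.78e-2 = 0.4630.
After j more steps, r_{3+j} ≈ 1.75e-2·ρ^j; need ρ^j ≤ 1e-8/1.75e-2 = 5.71429e-07.
j ≥ ln(5.71429e-07)/ln(0.4630) = -14.3751/-0.77003 = 18.668.
So 19 more iterations are needed.

19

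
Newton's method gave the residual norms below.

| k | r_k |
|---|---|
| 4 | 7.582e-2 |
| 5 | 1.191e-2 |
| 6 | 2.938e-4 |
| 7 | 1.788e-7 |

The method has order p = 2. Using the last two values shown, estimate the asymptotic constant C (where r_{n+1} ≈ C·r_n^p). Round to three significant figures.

C ≈ r_7 / r_6^2
  = 1.788e-7 / (2.938e-4)^2
  = 1.788e-7 / 8.63184e-08 ≈ 2.0714

2.07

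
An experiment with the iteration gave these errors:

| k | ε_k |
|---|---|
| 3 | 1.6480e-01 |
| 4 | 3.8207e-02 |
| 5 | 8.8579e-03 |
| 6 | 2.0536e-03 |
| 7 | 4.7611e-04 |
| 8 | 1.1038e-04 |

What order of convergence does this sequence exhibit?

Consecutive ratios: ε_8/ε_7 = 1.1038e-04/4.7611e-04 = 0.231837, ε_7/ε_6 = 4.7611e-04/2.0536e-03 = 0.231842.
p ≈ ln(0.231837)/ln(0.231842) = -1.4617/-1.4617 ≈ 1.00.
So the convergence is linear (order 1).

1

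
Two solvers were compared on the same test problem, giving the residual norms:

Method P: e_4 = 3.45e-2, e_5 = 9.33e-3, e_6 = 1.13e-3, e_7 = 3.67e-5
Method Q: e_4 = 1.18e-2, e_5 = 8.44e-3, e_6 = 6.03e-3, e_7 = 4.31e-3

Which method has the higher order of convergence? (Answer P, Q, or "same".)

Method P: p ≈ ln(3.67e-5/1.13e-3)/ln(1.13e-3/9.33e-3) ≈ 1.62.
Method Q: p ≈ ln(4.31e-3/6.03e-3)/ln(6.03e-3/8.44e-3) ≈ 1.00.
Method P has the higher order (≈1.6 vs ≈1.0).

P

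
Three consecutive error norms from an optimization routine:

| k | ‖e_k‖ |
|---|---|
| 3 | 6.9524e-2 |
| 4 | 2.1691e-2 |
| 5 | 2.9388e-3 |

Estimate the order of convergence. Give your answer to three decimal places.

p ≈ ln(‖e_5‖/‖e_4‖) / ln(‖e_4‖/‖e_3‖)
  = ln(2.9388e-3/2.1691e-2) / ln(2.1691e-2/6.9524e-2)
  = ln(0.135485) / ln(0.311993)
  = -1.998894 / -1.164775 ≈ 1.716120

1.716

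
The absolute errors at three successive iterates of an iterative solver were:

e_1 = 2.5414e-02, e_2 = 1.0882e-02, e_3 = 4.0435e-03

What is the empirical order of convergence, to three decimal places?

p ≈ ln(e_3/e_2) / ln(e_2/e_1)
  = ln(4.0435e-03/1.0882e-02) / ln(1.0882e-02/2.5414e-02)
  = ln(0.371577) / ln(0.428189)
  = -0.989999 / -0.848191 ≈ 1.167189

1.167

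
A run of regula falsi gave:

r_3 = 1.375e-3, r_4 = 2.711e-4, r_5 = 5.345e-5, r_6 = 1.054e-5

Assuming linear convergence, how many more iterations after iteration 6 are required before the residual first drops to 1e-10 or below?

8

Rate ρ ≈ r_6/r_5 = 1.054e-5/5.345e-5 = 0.1972.
After j more steps, r_{6+j} ≈ 1.054e-5·ρ^j; need ρ^j ≤ 1e-10/1.054e-5 = 9.48767e-06.
j ≥ ln(9.48767e-06)/ln(0.1972) = -11.5655/-1.62354 = 7.124.
So 8 more iterations are needed.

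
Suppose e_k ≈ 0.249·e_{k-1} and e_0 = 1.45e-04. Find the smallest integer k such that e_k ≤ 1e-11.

After k steps, e_k ≈ 1.45e-04·0.249^k.
Need 0.249^k ≤ 1e-11/1.45e-04 = 6.89655e-08.
k ≥ ln(6.89655e-08)/ln(0.249) = -16.4897/-1.39030 = 11.861.
Smallest integer k = 12.

12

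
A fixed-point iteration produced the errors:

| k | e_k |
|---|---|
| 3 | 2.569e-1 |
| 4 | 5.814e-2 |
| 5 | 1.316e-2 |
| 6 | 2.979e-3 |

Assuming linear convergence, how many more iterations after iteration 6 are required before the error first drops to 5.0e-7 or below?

Rate ρ ≈ e_6/e_5 = 2.979e-3/1.316e-2 = 0.2264.
After j more steps, e_{6+j} ≈ 2.979e-3·ρ^j; need ρ^j ≤ 5.0e-7/2.979e-3 = 0.000167842.
j ≥ ln(0.000167842)/ln(0.2264) = -8.6925/-1.48545 = 5.852.
So 6 more iterations are needed.

6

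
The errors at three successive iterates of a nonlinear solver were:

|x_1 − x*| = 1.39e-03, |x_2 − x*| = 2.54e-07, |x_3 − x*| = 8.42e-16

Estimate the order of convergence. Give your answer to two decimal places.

2.27

p ≈ ln(|x_3 − x*|/|x_2 − x*|) / ln(|x_2 − x*|/|x_1 − x*|)
  = ln(8.42e-16/2.54e-07) / ln(2.54e-07/1.39e-03)
  = ln(3.31496e-09) / ln(0.000182734)
  = -19.52482 / -8.60748 ≈ 2.26835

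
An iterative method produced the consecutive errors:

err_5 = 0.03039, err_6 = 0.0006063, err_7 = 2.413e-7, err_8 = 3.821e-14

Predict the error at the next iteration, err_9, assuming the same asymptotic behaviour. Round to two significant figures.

First estimate the order: p ≈ ln(err_8/err_7) / ln(err_7/err_6) = ln(3.821e-14/2.413e-7)/ln(2.413e-7/0.0006063) = ln(1.58351e-07)/ln(0.000397988) ≈ 2.0000.
Then err_9 ≈ err_8·(err_8/err_7)^p = 3.821e-14·(1.58351e-07)^2.0000 = 3.821e-14·2.5075e-14 ≈ 9.581e-28.

9.6e-28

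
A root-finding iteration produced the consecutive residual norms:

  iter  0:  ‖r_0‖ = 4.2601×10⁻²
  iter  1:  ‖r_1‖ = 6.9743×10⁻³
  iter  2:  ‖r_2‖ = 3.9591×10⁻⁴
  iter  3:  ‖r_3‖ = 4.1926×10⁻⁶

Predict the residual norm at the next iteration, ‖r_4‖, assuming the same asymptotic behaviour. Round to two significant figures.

3.1e-9

First estimate the order: p ≈ ln(‖r_3‖/‖r_2‖) / ln(‖r_2‖/‖r_1‖) = ln(4.1926×10⁻⁶/3.9591×10⁻⁴)/ln(3.9591×10⁻⁴/6.9743×10⁻³) = ln(0.0105898)/ln(0.056767) ≈ 1.5853.
Then ‖r_4‖ ≈ ‖r_3‖·(‖r_3‖/‖r_2‖)^p = 4.1926×10⁻⁶·(0.0105898)^1.5853 = 4.1926×10⁻⁶·0.000739358 ≈ 3.1e-09.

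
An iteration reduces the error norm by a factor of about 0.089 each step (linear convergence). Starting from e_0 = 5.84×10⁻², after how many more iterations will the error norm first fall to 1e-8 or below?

After k steps, e_k ≈ 5.84×10⁻²·0.089^k.
Need 0.089^k ≤ 1e-8/5.84×10⁻² = 1.71233e-07.
k ≥ ln(1.71233e-07)/ln(0.089) = -15.5802/-2.41912 = 6.440.
Smallest integer k = 7.

7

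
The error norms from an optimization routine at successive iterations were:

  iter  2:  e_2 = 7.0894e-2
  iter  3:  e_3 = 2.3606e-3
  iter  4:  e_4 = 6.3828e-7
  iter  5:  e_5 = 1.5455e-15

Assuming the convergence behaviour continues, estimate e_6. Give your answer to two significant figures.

First estimate the order: p ≈ ln(e_5/e_4) / ln(e_4/e_3) = ln(1.5455e-15/6.3828e-7)/ln(6.3828e-7/2.3606e-3) = ln(2.42135e-09)/ln(0.000270389) ≈ 2.4148.
Then e_6 ≈ e_5·(e_5/e_4)^p = 1.5455e-15·(2.42135e-09)^2.4148 = 1.5455e-15·1.56395e-21 ≈ 2.417e-36.

2.4e-36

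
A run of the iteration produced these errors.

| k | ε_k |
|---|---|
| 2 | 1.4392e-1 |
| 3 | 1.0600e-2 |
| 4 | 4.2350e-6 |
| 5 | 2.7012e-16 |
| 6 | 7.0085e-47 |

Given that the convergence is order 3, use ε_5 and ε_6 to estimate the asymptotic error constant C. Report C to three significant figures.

3.56

C ≈ ε_6 / ε_5^3
  = 7.0085e-47 / (2.7012e-16)^3
  = 7.0085e-47 / 1.97093e-47 ≈ 3.5559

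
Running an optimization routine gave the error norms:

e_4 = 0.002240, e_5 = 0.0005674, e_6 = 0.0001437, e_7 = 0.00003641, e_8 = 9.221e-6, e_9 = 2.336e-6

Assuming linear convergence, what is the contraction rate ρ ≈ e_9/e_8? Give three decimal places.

0.253

ρ ≈ e_9/e_8 = 2.336e-6/9.221e-6 = 0.25333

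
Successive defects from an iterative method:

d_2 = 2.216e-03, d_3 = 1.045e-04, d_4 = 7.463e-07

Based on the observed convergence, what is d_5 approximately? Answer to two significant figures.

2.5e-10

First estimate the order: p ≈ ln(d_4/d_3) / ln(d_3/d_2) = ln(7.463e-07/1.045e-04)/ln(1.045e-04/2.216e-03) = ln(0.00714163)/ln(0.047157) ≈ 1.6180.
Then d_5 ≈ d_4·(d_4/d_3)^p = 7.463e-07·(0.00714163)^1.6180 = 7.463e-07·0.000336856 ≈ 2.514e-10.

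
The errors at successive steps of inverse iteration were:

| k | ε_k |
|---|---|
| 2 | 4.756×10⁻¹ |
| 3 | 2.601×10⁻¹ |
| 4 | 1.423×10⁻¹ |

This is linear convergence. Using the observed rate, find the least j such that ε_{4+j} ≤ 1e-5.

Rate ρ ≈ ε_4/ε_3 = 1.423×10⁻¹/2.601×10⁻¹ = 0.5471.
After j more steps, ε_{4+j} ≈ 1.423×10⁻¹·ρ^j; need ρ^j ≤ 1e-5/1.423×10⁻¹ = 7.02741e-05.
j ≥ ln(7.02741e-05)/ln(0.5471) = -9.5631/-0.60312 = 15.856.
So 16 more iterations are needed.

16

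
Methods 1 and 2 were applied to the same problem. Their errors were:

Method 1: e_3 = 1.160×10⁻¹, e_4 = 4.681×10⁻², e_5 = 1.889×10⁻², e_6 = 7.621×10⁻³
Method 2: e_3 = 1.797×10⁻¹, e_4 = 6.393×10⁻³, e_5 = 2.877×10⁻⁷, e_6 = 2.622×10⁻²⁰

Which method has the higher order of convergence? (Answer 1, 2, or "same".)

Method 1: p ≈ ln(7.621×10⁻³/1.889×10⁻²)/ln(1.889×10⁻²/4.681×10⁻²) ≈ 1.00.
Method 2: p ≈ ln(2.622×10⁻²⁰/2.877×10⁻⁷)/ln(2.877×10⁻⁷/6.393×10⁻³) ≈ 3.00.
Method 2 has the higher order (≈3.0 vs ≈1.0).

2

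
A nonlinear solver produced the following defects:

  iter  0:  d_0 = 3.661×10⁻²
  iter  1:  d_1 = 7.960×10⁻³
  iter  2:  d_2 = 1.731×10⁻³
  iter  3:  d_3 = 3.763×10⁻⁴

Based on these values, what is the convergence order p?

1

Consecutive ratios: d_3/d_2 = 3.763×10⁻⁴/1.731×10⁻³ = 0.217389, d_2/d_1 = 1.731×10⁻³/7.960×10⁻³ = 0.217462.
p ≈ ln(0.217389)/ln(0.217462) = -1.5261/-1.5257 ≈ 1.00.
So the convergence is linear (order 1).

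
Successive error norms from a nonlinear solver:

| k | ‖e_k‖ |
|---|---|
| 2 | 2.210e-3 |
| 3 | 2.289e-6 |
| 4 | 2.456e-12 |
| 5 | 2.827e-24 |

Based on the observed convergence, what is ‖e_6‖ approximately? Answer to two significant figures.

3.7e-48

First estimate the order: p ≈ ln(‖e_5‖/‖e_4‖) / ln(‖e_4‖/‖e_3‖) = ln(2.827e-24/2.456e-12)/ln(2.456e-12/2.289e-6) = ln(1.15106e-12)/ln(1.07296e-06) ≈ 2.0000.
Then ‖e_6‖ ≈ ‖e_5‖·(‖e_5‖/‖e_4‖)^p = 2.827e-24·(1.15106e-12)^2.0000 = 2.827e-24·1.32494e-24 ≈ 3.746e-48.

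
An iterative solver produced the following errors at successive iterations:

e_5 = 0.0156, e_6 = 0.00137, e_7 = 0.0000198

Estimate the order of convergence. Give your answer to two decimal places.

1.74

p ≈ ln(e_7/e_6) / ln(e_6/e_5)
  = ln(0.0000198/0.00137) / ln(0.00137/0.0156)
  = ln(0.0144526) / ln(0.0878205)
  = -4.23688 / -2.43246 ≈ 1.74181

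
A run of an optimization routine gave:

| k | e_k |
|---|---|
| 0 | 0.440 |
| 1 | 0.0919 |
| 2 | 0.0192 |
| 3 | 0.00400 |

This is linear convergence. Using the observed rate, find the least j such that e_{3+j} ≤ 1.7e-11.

Rate ρ ≈ e_3/e_2 = 0.00400/0.0192 = 0.2083.
After j more steps, e_{3+j} ≈ 0.00400·ρ^j; need ρ^j ≤ 1.7e-11/0.00400 = 4.25e-09.
j ≥ ln(4.25e-09)/ln(0.2083) = -19.2763/-1.56878 = 12.287.
So 13 more iterations are needed.

13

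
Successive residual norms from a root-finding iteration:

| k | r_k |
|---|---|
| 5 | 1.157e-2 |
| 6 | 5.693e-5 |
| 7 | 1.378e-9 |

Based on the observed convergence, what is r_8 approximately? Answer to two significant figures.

First estimate the order: p ≈ ln(r_7/r_6) / ln(r_6/r_5) = ln(1.378e-9/5.693e-5)/ln(5.693e-5/1.157e-2) = ln(2.42052e-05)/ln(0.00492048) ≈ 2.0000.
Then r_8 ≈ r_7·(r_7/r_6)^p = 1.378e-9·(2.42052e-05)^2.0000 = 1.378e-9·5.85892e-10 ≈ 8.074e-19.

8.1e-19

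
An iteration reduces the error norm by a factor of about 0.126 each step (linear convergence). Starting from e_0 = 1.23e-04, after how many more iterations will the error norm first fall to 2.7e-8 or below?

5

After k steps, e_k ≈ 1.23e-04·0.126^k.
Need 0.126^k ≤ 2.7e-8/1.23e-04 = 0.000219512.
k ≥ ln(0.000219512)/ln(0.126) = -8.4241/-2.07147 = 4.067.
Smallest integer k = 5.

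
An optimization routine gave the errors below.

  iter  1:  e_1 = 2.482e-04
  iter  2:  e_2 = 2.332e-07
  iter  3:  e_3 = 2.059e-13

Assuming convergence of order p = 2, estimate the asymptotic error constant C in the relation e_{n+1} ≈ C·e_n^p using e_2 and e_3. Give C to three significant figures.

C ≈ e_3 / e_2^2
  = 2.059e-13 / (2.332e-07)^2
  = 2.059e-13 / 5.43822e-14 ≈ 3.7862

3.79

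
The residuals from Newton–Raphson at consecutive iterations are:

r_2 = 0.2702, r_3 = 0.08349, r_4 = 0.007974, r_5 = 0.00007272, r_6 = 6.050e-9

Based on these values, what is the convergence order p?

2

Consecutive ratios: r_6/r_5 = 6.050e-9/0.00007272 = 8.31958e-05, r_5/r_4 = 0.00007272/0.007974 = 0.00911964.
p ≈ ln(8.31958e-05)/ln(0.00911964) = -9.3943/-4.6973 ≈ 2.00.
So the convergence is quadratic (order 2).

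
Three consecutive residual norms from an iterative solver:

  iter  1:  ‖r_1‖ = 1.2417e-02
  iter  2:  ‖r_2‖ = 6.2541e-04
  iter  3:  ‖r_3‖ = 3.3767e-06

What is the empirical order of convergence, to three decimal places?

1.747

p ≈ ln(‖r_3‖/‖r_2‖) / ln(‖r_2‖/‖r_1‖)
  = ln(3.3767e-06/6.2541e-04) / ln(6.2541e-04/1.2417e-02)
  = ln(0.00539918) / ln(0.0503672)
  = -5.221508 / -2.988415 ≈ 1.747250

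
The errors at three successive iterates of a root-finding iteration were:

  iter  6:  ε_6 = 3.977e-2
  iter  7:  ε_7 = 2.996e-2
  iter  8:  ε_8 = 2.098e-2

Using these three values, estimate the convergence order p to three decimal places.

1.258

p ≈ ln(ε_8/ε_7) / ln(ε_7/ε_6)
  = ln(2.098e-2/2.996e-2) / ln(2.996e-2/3.977e-2)
  = ln(0.700267) / ln(0.753332)
  = -0.356294 / -0.283249 ≈ 1.257883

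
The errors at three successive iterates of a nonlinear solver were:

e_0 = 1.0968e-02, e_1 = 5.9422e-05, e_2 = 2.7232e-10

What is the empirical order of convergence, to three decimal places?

2.356

p ≈ ln(e_2/e_1) / ln(e_1/e_0)
  = ln(2.7232e-10/5.9422e-05) / ln(5.9422e-05/1.0968e-02)
  = ln(4.58281e-06) / ln(0.00541776)
  = -12.293198 / -5.218073 ≈ 2.355888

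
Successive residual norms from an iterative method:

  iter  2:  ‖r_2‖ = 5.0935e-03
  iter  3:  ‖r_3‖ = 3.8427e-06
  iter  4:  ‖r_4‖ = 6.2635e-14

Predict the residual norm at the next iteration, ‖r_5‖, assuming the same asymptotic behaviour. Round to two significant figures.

First estimate the order: p ≈ ln(‖r_4‖/‖r_3‖) / ln(‖r_3‖/‖r_2‖) = ln(6.2635e-14/3.8427e-06)/ln(3.8427e-06/5.0935e-03) = ln(1.62997e-08)/ln(0.000754432) ≈ 2.4942.
Then ‖r_5‖ ≈ ‖r_4‖·(‖r_4‖/‖r_3‖)^p = 6.2635e-14·(1.62997e-08)^2.4942 = 6.2635e-14·3.76373e-20 ≈ 2.357e-33.

2.4e-33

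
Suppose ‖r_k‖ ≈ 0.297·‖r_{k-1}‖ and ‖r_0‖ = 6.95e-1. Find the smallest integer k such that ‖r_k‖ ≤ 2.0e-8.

After k steps, ‖r_k‖ ≈ 6.95e-1·0.297^k.
Need 0.297^k ≤ 2.0e-8/6.95e-1 = 2.8777e-08.
k ≥ ln(2.8777e-08)/ln(0.297) = -17.3637/-1.21402 = 14.303.
Smallest integer k = 15.

15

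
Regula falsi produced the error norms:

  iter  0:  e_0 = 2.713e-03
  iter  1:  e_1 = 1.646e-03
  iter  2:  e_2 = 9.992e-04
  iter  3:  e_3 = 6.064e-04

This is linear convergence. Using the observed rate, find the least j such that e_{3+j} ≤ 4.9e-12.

Rate ρ ≈ e_3/e_2 = 6.064e-04/9.992e-04 = 0.6069.
After j more steps, e_{3+j} ≈ 6.064e-04·ρ^j; need ρ^j ≤ 4.9e-12/6.064e-04 = 8.08047e-09.
j ≥ ln(8.08047e-09)/ln(0.6069) = -18.6338/-0.49939 = 37.313.
So 38 more iterations are needed.

38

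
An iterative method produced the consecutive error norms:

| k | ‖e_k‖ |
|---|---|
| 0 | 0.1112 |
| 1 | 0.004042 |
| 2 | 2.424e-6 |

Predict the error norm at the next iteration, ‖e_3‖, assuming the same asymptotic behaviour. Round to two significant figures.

First estimate the order: p ≈ ln(‖e_2‖/‖e_1‖) / ln(‖e_1‖/‖e_0‖) = ln(2.424e-6/0.004042)/ln(0.004042/0.1112) = ln(0.000599703)/ln(0.0363489) ≈ 2.2383.
Then ‖e_3‖ ≈ ‖e_2‖·(‖e_2‖/‖e_1‖)^p = 2.424e-6·(0.000599703)^2.2383 = 2.424e-6·6.13839e-08 ≈ 1.488e-13.

1.5e-13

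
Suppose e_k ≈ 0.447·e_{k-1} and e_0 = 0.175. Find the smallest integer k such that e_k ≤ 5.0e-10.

After k steps, e_k ≈ 0.175·0.447^k.
Need 0.447^k ≤ 5.0e-10/0.175 = 2.85714e-09.
k ≥ ln(2.85714e-09)/ln(0.447) = -19.6734/-0.80520 = 24.433.
Smallest integer k = 25.

25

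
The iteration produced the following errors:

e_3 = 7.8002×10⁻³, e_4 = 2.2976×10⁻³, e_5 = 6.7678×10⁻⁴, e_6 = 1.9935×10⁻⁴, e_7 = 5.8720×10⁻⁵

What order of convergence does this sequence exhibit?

1

Consecutive ratios: e_7/e_6 = 5.8720×10⁻⁵/1.9935×10⁻⁴ = 0.294557, e_6/e_5 = 1.9935×10⁻⁴/6.7678×10⁻⁴ = 0.294557.
p ≈ ln(0.294557)/ln(0.294557) = -1.2223/-1.2223 ≈ 1.00.
So the convergence is linear (order 1).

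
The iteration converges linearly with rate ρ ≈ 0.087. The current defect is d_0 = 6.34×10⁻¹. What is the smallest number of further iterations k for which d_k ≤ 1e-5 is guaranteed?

After k steps, d_k ≈ 6.34×10⁻¹·0.087^k.
Need 0.087^k ≤ 1e-5/6.34×10⁻¹ = 1.57729e-05.
k ≥ ln(1.57729e-05)/ln(0.087) = -11.0572/-2.44185 = 4.528.
Smallest integer k = 5.

5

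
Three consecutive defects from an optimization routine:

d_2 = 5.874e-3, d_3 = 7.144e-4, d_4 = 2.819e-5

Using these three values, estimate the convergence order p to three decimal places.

1.534

p ≈ ln(d_4/d_3) / ln(d_3/d_2)
  = ln(2.819e-5/7.144e-4) / ln(7.144e-4/5.874e-3)
  = ln(0.0394597) / ln(0.121621)
  = -3.232475 / -2.106846 ≈ 1.534272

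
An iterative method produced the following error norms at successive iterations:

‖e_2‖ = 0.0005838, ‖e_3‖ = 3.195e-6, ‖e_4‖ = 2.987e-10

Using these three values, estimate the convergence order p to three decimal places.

1.781

p ≈ ln(‖e_4‖/‖e_3‖) / ln(‖e_3‖/‖e_2‖)
  = ln(2.987e-10/3.195e-6) / ln(3.195e-6/0.0005838)
  = ln(9.34898e-05) / ln(0.00547276)
  = -9.277658 / -5.207972 ≈ 1.781434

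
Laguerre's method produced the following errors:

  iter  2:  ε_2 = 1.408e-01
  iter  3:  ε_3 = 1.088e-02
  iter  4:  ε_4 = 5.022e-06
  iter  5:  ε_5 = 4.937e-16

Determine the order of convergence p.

Consecutive ratios: ε_5/ε_4 = 4.937e-16/5.022e-06 = 9.83074e-11, ε_4/ε_3 = 5.022e-06/1.088e-02 = 0.000461581.
p ≈ ln(9.83074e-11)/ln(0.000461581) = -23.0429/-7.6809 ≈ 3.00.
So the convergence is cubic (order 3).

3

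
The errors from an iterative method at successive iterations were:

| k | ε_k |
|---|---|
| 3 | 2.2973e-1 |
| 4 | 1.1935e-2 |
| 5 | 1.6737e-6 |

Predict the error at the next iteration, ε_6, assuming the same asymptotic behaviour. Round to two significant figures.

First estimate the order: p ≈ ln(ε_5/ε_4) / ln(ε_4/ε_3) = ln(1.6737e-6/1.1935e-2)/ln(1.1935e-2/2.2973e-1) = ln(0.000140235)/ln(0.0519523) ≈ 3.0000.
Then ε_6 ≈ ε_5·(ε_5/ε_4)^p = 1.6737e-6·(0.000140235)^3.0000 = 1.6737e-6·2.75784e-12 ≈ 4.616e-18.

4.6e-18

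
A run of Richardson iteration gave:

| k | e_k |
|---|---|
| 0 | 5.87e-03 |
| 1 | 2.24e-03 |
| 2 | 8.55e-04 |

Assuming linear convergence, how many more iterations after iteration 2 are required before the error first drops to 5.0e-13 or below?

23

Rate ρ ≈ e_2/e_1 = 8.55e-04/2.24e-03 = 0.3817.
After j more steps, e_{2+j} ≈ 8.55e-04·ρ^j; need ρ^j ≤ 5.0e-13/8.55e-04 = 5.84795e-10.
j ≥ ln(5.84795e-10)/ln(0.3817) = -21.2598/-0.96312 = 22.074.
So 23 more iterations are needed.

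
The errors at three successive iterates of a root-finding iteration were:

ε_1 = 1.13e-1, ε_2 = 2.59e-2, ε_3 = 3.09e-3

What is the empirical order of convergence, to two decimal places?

p ≈ ln(ε_3/ε_2) / ln(ε_2/ε_1)
  = ln(3.09e-3/2.59e-2) / ln(2.59e-2/1.13e-1)
  = ln(0.119305) / ln(0.229204)
  = -2.12607 / -1.47314 ≈ 1.44322

1.44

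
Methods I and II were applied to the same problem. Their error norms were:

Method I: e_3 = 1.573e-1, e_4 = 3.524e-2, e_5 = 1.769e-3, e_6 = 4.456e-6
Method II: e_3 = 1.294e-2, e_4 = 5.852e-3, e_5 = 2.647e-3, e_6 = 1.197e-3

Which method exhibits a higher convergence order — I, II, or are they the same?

I

Method I: p ≈ ln(4.456e-6/1.769e-3)/ln(1.769e-3/3.524e-2) ≈ 2.00.
Method II: p ≈ ln(1.197e-3/2.647e-3)/ln(2.647e-3/5.852e-3) ≈ 1.00.
Method I has the higher order (≈2.0 vs ≈1.0).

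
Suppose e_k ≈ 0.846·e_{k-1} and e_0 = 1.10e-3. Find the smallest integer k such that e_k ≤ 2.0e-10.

93

After k steps, e_k ≈ 1.10e-3·0.846^k.
Need 0.846^k ≤ 2.0e-10/1.10e-3 = 1.81818e-07.
k ≥ ln(1.81818e-07)/ln(0.846) = -15.5203/-0.16724 = 92.803.
Smallest integer k = 93.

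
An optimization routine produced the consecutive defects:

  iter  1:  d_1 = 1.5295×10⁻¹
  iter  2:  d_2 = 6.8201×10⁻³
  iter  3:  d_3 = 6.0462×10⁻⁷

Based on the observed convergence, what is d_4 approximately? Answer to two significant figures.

4.2e-19

First estimate the order: p ≈ ln(d_3/d_2) / ln(d_2/d_1) = ln(6.0462×10⁻⁷/6.8201×10⁻³)/ln(6.8201×10⁻³/1.5295×10⁻¹) = ln(8.86527e-05)/ln(0.0445904) ≈ 3.0000.
Then d_4 ≈ d_3·(d_3/d_2)^p = 6.0462×10⁻⁷·(8.86527e-05)^3.0000 = 6.0462×10⁻⁷·6.96748e-13 ≈ 4.213e-19.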